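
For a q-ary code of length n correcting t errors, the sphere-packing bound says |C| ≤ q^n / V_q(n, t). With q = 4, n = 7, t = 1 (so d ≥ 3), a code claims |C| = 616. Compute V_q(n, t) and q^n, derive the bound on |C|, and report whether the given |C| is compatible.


V_q(n, t) = 22, q^n = 16384, Hamming bound = 744, |C| = 616 ≤ bound (satisfied).

Step 1: Compute V_q(n, t) = Σ_{j=0}^1 C(n, j) (q−1)^j.
  j = 0: C(7,0)·(3)^0 = 1·1 = 1.
  j = 1: C(7,1)·(3)^1 = 7·3 = 21.
  V_q(n, t) = 1 + 21 = 22.
Step 2: q^n = 4^7 = 16384.
Step 3: Hamming bound ⌊q^n / V_q(n,t)⌋ = ⌊16384/22⌋ = 744.
Step 4: Compare |C| = 616 to 744: satisfied.
The claimed |C| lies below the Hamming bound.


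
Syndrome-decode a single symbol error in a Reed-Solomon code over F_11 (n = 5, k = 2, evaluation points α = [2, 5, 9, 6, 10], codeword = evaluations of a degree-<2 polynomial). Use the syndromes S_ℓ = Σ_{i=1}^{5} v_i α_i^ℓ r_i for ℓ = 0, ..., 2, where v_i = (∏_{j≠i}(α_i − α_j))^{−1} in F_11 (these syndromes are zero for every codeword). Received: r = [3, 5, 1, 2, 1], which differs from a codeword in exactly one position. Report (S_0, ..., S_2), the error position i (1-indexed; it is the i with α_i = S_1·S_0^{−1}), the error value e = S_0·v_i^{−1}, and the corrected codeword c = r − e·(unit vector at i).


S = (2, 7, 8), error at position 3, error magnitude e = 8, c = [3, 5, 4, 2, 1].

Step 1: column multipliers v_i = (∏_{j≠i}(α_i − α_j))^{−1} mod 11.
  i = 1 (α = 2): (2−5)(2−9)(2−6)(2−10) = (−3)·(−7)·(−4)·(−8) = 672 ≡ 1, so v_1 = 1^{−1} = 1 (mod 11).
  i = 2 (α = 5): (5−2)(5−9)(5−6)(5−10) = 3·(−4)·(−1)·(−5) = −60 ≡ 6, so v_2 = 6^{−1} = 2 (mod 11).
  i = 3 (α = 9): (9−2)(9−5)(9−6)(9−10) = 7·4·3·(−1) = −84 ≡ 4, so v_3 = 4^{−1} = 3 (mod 11).
  i = 4 (α = 6): (6−2)(6−5)(6−9)(6−10) = 4·1·(−3)·(−4) = 48 ≡ 4, so v_4 = 4^{−1} = 3 (mod 11).
  i = 5 (α = 10): (10−2)(10−5)(10−9)(10−6) = 8·5·1·4 = 160 ≡ 6, so v_5 = 6^{−1} = 2 (mod 11).
  v = [1, 2, 3, 3, 2].
Step 2: syndromes of r = [3, 5, 1, 2, 1] (all sums mod 11).
  S_0 = Σ v_i r_i = 1·3 + 2·5 + 3·1 + 3·2 + 2·1 = 24 ≡ 2.
  S_1 = Σ v_i α_i r_i = 1·2·3 + 2·5·5 + 3·9·1 + 3·6·2 + 2·10·1 = 139 ≡ 7.
  α_i^2 mod 11 = [4, 3, 4, 3, 1].
  S_2 = Σ v_i α_i^2 r_i = 1·4·3 + 2·3·5 + 3·4·1 + 3·3·2 + 2·1·1 = 74 ≡ 8.
  S = (2, 7, 8) ≠ 0, so r is not a codeword (an error is present).
Step 3: locate the error. For a single error e at position i, S_ℓ = v_i·e·α_i^ℓ, so α_err = S_1/S_0.
  S_0^{−1} = 2^{−1} = 6 (mod 11), so α_err = 7·6 = 42 ≡ 9 = α_3. Error position i = 3.
  Consistency check: S_2/S_1 = 8·8 = 64 ≡ 9 = α_err ✓ (single-error assumption holds).
Step 4: error magnitude e = S_0/v_3 = S_0·∏_{j≠3}(α_3 − α_j) = 2·4 = 8 ≡ 8 (mod 11).
Step 5: correct position 3: c_3 = r_3 − e = 1 − 8 ≡ 4 (mod 11). Hence c = [3, 5, 4, 2, 1].
  Check: interpolating c through the α_i gives m(x) = 9 + 8·x (degree < 2) with m(α_i) = c_i for every i, so c is indeed a codeword.


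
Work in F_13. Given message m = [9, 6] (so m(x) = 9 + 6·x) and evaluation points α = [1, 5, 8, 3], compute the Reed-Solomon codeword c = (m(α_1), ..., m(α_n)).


c = [2, 0, 5, 1]

Message polynomial: m(x) = 9 + 6·x (mod 13).
For each evaluation point α_i, compute m(α_i) mod 13:
  α_1 = 1: Horner steps 6 → 2, so m(1) = 2.
  α_2 = 5: Horner steps 6 → 0, so m(5) = 0.
  α_3 = 8: Horner steps 6 → 5, so m(8) = 5.
  α_4 = 3: Horner steps 6 → 1, so m(3) = 1.
Codeword c = [2, 0, 5, 1] ∈ F_13^4.


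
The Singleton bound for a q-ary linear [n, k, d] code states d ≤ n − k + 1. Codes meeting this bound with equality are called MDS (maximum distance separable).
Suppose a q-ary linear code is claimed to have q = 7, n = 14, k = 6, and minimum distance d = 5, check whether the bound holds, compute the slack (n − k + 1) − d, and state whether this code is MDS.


Singleton RHS = n − k + 1 = 9, slack = 4, bound satisfied, not MDS.

Singleton bound: d ≤ n − k + 1.
Here n = 14, k = 6, so n − k + 1 = 9.
Given d = 5, check d ≤ 9: YES.
Slack = (n − k + 1) − d = 4.
The code is NOT MDS (slack = 4 > 0).
Description: the claimed parameters are [14, 6, 5]_7; such a code would be non-MDS.


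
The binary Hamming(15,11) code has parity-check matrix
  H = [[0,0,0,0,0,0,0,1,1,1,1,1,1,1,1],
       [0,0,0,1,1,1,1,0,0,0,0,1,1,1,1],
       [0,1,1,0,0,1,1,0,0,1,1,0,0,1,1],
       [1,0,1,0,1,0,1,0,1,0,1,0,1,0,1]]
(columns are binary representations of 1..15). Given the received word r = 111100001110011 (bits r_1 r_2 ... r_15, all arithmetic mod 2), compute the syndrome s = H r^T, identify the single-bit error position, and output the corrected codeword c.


s = (1, 1, 0, 1)^T, error position = 13, corrected codeword c = 111100001110111

Compute s = H r^T mod 2 one row at a time:
  s_1 = 0 + 1 + 1 + 1 + 0 + 0 + 1 + 1 = 5 ≡ 1 (mod 2).
  s_2 = 1 + 0 + 0 + 0 + 0 + 0 + 1 + 1 = 3 ≡ 1 (mod 2).
  s_3 = 1 + 1 + 0 + 0 + 1 + 1 + 1 + 1 = 6 ≡ 0 (mod 2).
  s_4 = 1 + 1 + 0 + 0 + 1 + 1 + 0 + 1 = 5 ≡ 1 (mod 2).
s = (1, 1, 0, 1)^T — this equals column 13 of H (binary 1101), so error is at position 13.
Correct: flip bit 13 of r = 111100001110011 to get c = 111100001110111.


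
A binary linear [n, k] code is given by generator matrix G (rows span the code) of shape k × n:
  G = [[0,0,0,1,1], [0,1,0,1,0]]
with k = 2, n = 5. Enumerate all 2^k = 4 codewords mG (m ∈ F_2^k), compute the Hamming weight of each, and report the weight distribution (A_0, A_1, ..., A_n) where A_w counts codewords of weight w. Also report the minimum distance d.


Weight distribution: A_0 = 1, A_2 = 3. Minimum distance d = 2.

Enumerate all 2^2 = 4 messages m ∈ F_2^2.
For each, compute codeword c = mG in F_2^5, then tally its weight.
  m = 00 → c = 00000, weight = 0.
  m = 10 → c = 00011, weight = 2.
  m = 01 → c = 01010, weight = 2.
  m = 11 → c = 01001, weight = 2.
Tally weights:
  weight 0: 1 codewords.
  weight 2: 3 codewords.
Minimum distance d = smallest w > 0 with A_w > 0 = 2.
Sanity: Σ A_w = 4 = 2^2 = 4 ✓.


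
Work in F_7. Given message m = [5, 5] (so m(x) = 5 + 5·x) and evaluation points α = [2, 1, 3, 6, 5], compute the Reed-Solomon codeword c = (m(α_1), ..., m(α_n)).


c = [1, 3, 6, 0, 2]

Message polynomial: m(x) = 5 + 5·x (mod 7).
For each evaluation point α_i, compute m(α_i) mod 7:
  α_1 = 2: Horner steps 5 → 1, so m(2) = 1.
  α_2 = 1: Horner steps 5 → 3, so m(1) = 3.
  α_3 = 3: Horner steps 5 → 6, so m(3) = 6.
  α_4 = 6: Horner steps 5 → 0, so m(6) = 0.
  α_5 = 5: Horner steps 5 → 2, so m(5) = 2.
Codeword c = [1, 3, 6, 0, 2] ∈ F_7^5.


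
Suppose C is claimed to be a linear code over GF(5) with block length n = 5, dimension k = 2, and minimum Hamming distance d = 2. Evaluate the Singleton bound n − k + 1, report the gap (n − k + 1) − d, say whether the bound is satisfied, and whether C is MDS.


Singleton RHS = n − k + 1 = 4, slack = 2, bound satisfied, not MDS.

Singleton bound: d ≤ n − k + 1.
Here n = 5, k = 2, so n − k + 1 = 4.
Given d = 2, check d ≤ 4: YES.
Slack = (n − k + 1) − d = 2.
The code is NOT MDS (slack = 2 > 0).
Description: the claimed parameters are [5, 2, 2]_5; such a code would be non-MDS.


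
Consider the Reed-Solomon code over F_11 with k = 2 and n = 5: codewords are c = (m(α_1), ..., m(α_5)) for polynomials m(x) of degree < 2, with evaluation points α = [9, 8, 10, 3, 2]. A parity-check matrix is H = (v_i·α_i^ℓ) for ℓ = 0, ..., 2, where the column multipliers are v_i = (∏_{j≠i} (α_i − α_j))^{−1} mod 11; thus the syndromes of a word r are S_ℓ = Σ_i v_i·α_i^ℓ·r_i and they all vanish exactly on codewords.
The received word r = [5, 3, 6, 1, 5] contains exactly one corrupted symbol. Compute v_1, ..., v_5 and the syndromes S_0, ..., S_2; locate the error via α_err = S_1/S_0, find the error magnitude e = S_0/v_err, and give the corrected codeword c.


S = (3, 5, 1), error at position 1, error magnitude e = 6, c = [10, 3, 6, 1, 5].

Step 1: column multipliers v_i = (∏_{j≠i}(α_i − α_j))^{−1} mod 11.
  i = 1 (α = 9): (9−8)(9−10)(9−3)(9−2) = 1·(−1)·6·7 = −42 ≡ 2, so v_1 = 2^{−1} = 6 (mod 11).
  i = 2 (α = 8): (8−9)(8−10)(8−3)(8−2) = (−1)·(−2)·5·6 = 60 ≡ 5, so v_2 = 5^{−1} = 9 (mod 11).
  i = 3 (α = 10): (10−9)(10−8)(10−3)(10−2) = 1·2·7·8 = 112 ≡ 2, so v_3 = 2^{−1} = 6 (mod 11).
  i = 4 (α = 3): (3−9)(3−8)(3−10)(3−2) = (−6)·(−5)·(−7)·1 = −210 ≡ 10, so v_4 = 10^{−1} = 10 (mod 11).
  i = 5 (α = 2): (2−9)(2−8)(2−10)(2−3) = (−7)·(−6)·(−8)·(−1) = 336 ≡ 6, so v_5 = 6^{−1} = 2 (mod 11).
  v = [6, 9, 6, 10, 2].
Step 2: syndromes of r = [5, 3, 6, 1, 5] (all sums mod 11).
  S_0 = Σ v_i r_i = 6·5 + 9·3 + 6·6 + 10·1 + 2·5 = 113 ≡ 3.
  S_1 = Σ v_i α_i r_i = 6·9·5 + 9·8·3 + 6·10·6 + 10·3·1 + 2·2·5 = 896 ≡ 5.
  α_i^2 mod 11 = [4, 9, 1, 9, 4].
  S_2 = Σ v_i α_i^2 r_i = 6·4·5 + 9·9·3 + 6·1·6 + 10·9·1 + 2·4·5 = 529 ≡ 1.
  S = (3, 5, 1) ≠ 0, so r is not a codeword (an error is present).
Step 3: locate the error. For a single error e at position i, S_ℓ = v_i·e·α_i^ℓ, so α_err = S_1/S_0.
  S_0^{−1} = 3^{−1} = 4 (mod 11), so α_err = 5·4 = 20 ≡ 9 = α_1. Error position i = 1.
  Consistency check: S_2/S_1 = 1·9 = 9 ≡ 9 = α_err ✓ (single-error assumption holds).
Step 4: error magnitude e = S_0/v_1 = S_0·∏_{j≠1}(α_1 − α_j) = 3·2 = 6 ≡ 6 (mod 11).
Step 5: correct position 1: c_1 = r_1 − e = 5 − 6 ≡ 10 (mod 11). Hence c = [10, 3, 6, 1, 5].
  Check: interpolating c through the α_i gives m(x) = 2 + 7·x (degree < 2) with m(α_i) = c_i for every i, so c is indeed a codeword.


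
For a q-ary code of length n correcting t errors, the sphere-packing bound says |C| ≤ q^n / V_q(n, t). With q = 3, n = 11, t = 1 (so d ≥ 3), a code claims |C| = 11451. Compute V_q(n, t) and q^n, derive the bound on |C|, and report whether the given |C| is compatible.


V_q(n, t) = 23, q^n = 177147, Hamming bound = 7702, |C| = 11451 > bound (violated).

Step 1: Compute V_q(n, t) = Σ_{j=0}^1 C(n, j) (q−1)^j.
  j = 0: C(11,0)·(2)^0 = 1·1 = 1.
  j = 1: C(11,1)·(2)^1 = 11·2 = 22.
  V_q(n, t) = 1 + 22 = 23.
Step 2: q^n = 3^11 = 177147.
Step 3: Hamming bound ⌊q^n / V_q(n,t)⌋ = ⌊177147/23⌋ = 7702.
Step 4: Compare |C| = 11451 to 7702: violated.
The claimed |C| lies above the Hamming bound, so no 3-ary code of length 11 with d ≥ 3 can have 11451 codewords.


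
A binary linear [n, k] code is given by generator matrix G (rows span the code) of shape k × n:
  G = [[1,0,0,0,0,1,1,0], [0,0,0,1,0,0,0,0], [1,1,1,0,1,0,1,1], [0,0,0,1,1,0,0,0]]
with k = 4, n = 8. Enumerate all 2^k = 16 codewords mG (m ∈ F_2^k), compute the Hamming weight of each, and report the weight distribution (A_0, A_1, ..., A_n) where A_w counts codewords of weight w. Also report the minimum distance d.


Weight distribution: A_0 = 1, A_1 = 2, A_2 = 1, A_3 = 1, A_4 = 3, A_5 = 4, A_6 = 3, A_7 = 1. Minimum distance d = 1.

Enumerate all 2^4 = 16 messages m ∈ F_2^4.
For each, compute codeword c = mG in F_2^8, then tally its weight.
  m = 0000 → c = 00000000, weight = 0.
  m = 1000 → c = 10000110, weight = 3.
  m = 0100 → c = 00010000, weight = 1.
  m = 1100 → c = 10010110, weight = 4.
  m = 0010 → c = 11101011, weight = 6.
  m = 1010 → c = 01101101, weight = 5.
  m = 0110 → c = 11111011, weight = 7.
  m = 1110 → c = 01111101, weight = 6.
  m = 0001 → c = 00011000, weight = 2.
  m = 1001 → c = 10011110, weight = 5.
  m = 0101 → c = 00001000, weight = 1.
  m = 1101 → c = 10001110, weight = 4.
  m = 0011 → c = 11110011, weight = 6.
  m = 1011 → c = 01110101, weight = 5.
  m = 0111 → c = 11100011, weight = 5.
  m = 1111 → c = 01100101, weight = 4.
Tally weights:
  weight 0: 1 codewords.
  weight 1: 2 codewords.
  weight 2: 1 codewords.
  weight 3: 1 codewords.
  weight 4: 3 codewords.
  weight 5: 4 codewords.
  weight 6: 3 codewords.
  weight 7: 1 codewords.
Minimum distance d = smallest w > 0 with A_w > 0 = 1.
Sanity: Σ A_w = 16 = 2^4 = 16 ✓.


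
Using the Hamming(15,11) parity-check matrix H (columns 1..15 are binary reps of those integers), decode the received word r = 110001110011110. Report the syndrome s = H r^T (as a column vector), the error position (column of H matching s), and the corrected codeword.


s = (1, 1, 1, 0)^T, error position = 14, corrected codeword c = 110001110011100

Compute s = H r^T mod 2 one row at a time:
  s_1 = 1 + 0 + 0 + 1 + 1 + 1 + 1 + 0 = 5 ≡ 1 (mod 2).
  s_2 = 0 + 0 + 1 + 1 + 1 + 1 + 1 + 0 = 5 ≡ 1 (mod 2).
  s_3 = 1 + 0 + 1 + 1 + 0 + 1 + 1 + 0 = 5 ≡ 1 (mod 2).
  s_4 = 1 + 0 + 0 + 1 + 0 + 1 + 1 + 0 = 4 ≡ 0 (mod 2).
s = (1, 1, 1, 0)^T — this equals column 14 of H (binary 1110), so error is at position 14.
Correct: flip bit 14 of r = 110001110011110 to get c = 110001110011100.


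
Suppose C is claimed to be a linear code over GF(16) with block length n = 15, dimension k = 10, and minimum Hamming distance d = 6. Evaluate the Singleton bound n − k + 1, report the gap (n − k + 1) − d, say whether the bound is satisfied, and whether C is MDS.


Singleton RHS = n − k + 1 = 6, slack = 0, bound satisfied, MDS.

Singleton bound: d ≤ n − k + 1.
Here n = 15, k = 10, so n − k + 1 = 6.
Given d = 6, check d ≤ 6: YES.
Slack = (n − k + 1) − d = 0.
The code is MDS (slack = 0).
Description: the claimed parameters are [15, 10, 6]_16; such a code would be MDS (meets Singleton bound).


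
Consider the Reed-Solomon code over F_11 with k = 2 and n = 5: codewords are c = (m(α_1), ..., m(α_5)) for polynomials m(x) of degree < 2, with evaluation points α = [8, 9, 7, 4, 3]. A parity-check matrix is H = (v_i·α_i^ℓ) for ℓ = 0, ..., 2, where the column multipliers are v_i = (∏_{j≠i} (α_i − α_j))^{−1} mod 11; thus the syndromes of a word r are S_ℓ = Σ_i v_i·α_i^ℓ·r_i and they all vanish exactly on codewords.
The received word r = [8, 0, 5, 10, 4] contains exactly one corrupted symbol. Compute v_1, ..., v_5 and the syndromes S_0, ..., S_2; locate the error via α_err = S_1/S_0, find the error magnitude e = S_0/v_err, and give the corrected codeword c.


S = (6, 2, 8), error at position 4, error magnitude e = 3, c = [8, 0, 5, 7, 4].

Step 1: column multipliers v_i = (∏_{j≠i}(α_i − α_j))^{−1} mod 11.
  i = 1 (α = 8): (8−9)(8−7)(8−4)(8−3) = (−1)·1·4·5 = −20 ≡ 2, so v_1 = 2^{−1} = 6 (mod 11).
  i = 2 (α = 9): (9−8)(9−7)(9−4)(9−3) = 1·2·5·6 = 60 ≡ 5, so v_2 = 5^{−1} = 9 (mod 11).
  i = 3 (α = 7): (7−8)(7−9)(7−4)(7−3) = (−1)·(−2)·3·4 = 24 ≡ 2, so v_3 = 2^{−1} = 6 (mod 11).
  i = 4 (α = 4): (4−8)(4−9)(4−7)(4−3) = (−4)·(−5)·(−3)·1 = −60 ≡ 6, so v_4 = 6^{−1} = 2 (mod 11).
  i = 5 (α = 3): (3−8)(3−9)(3−7)(3−4) = (−5)·(−6)·(−4)·(−1) = 120 ≡ 10, so v_5 = 10^{−1} = 10 (mod 11).
  v = [6, 9, 6, 2, 10].
Step 2: syndromes of r = [8, 0, 5, 10, 4] (all sums mod 11).
  S_0 = Σ v_i r_i = 6·8 + 9·0 + 6·5 + 2·10 + 10·4 = 138 ≡ 6.
  S_1 = Σ v_i α_i r_i = 6·8·8 + 9·9·0 + 6·7·5 + 2·4·10 + 10·3·4 = 794 ≡ 2.
  α_i^2 mod 11 = [9, 4, 5, 5, 9].
  S_2 = Σ v_i α_i^2 r_i = 6·9·8 + 9·4·0 + 6·5·5 + 2·5·10 + 10·9·4 = 1042 ≡ 8.
  S = (6, 2, 8) ≠ 0, so r is not a codeword (an error is present).
Step 3: locate the error. For a single error e at position i, S_ℓ = v_i·e·α_i^ℓ, so α_err = S_1/S_0.
  S_0^{−1} = 6^{−1} = 2 (mod 11), so α_err = 2·2 = 4 ≡ 4 = α_4. Error position i = 4.
  Consistency check: S_2/S_1 = 8·6 = 48 ≡ 4 = α_err ✓ (single-error assumption holds).
Step 4: error magnitude e = S_0/v_4 = S_0·∏_{j≠4}(α_4 − α_j) = 6·6 = 36 ≡ 3 (mod 11).
Step 5: correct position 4: c_4 = r_4 − e = 10 − 3 ≡ 7 (mod 11). Hence c = [8, 0, 5, 7, 4].
  Check: interpolating c through the α_i gives m(x) = 6 + 3·x (degree < 2) with m(α_i) = c_i for every i, so c is indeed a codeword.


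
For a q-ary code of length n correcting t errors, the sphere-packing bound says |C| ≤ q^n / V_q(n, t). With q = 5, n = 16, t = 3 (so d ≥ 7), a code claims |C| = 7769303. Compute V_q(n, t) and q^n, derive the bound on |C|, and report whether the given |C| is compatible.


V_q(n, t) = 37825, q^n = 152587890625, Hamming bound = 4034048, |C| = 7769303 > bound (violated).

Step 1: Compute V_q(n, t) = Σ_{j=0}^3 C(n, j) (q−1)^j.
  j = 0: C(16,0)·(4)^0 = 1·1 = 1.
  j = 1: C(16,1)·(4)^1 = 16·4 = 64.
  j = 2: C(16,2)·(4)^2 = 120·16 = 1920.
  j = 3: C(16,3)·(4)^3 = 560·64 = 35840.
  V_q(n, t) = 1 + 64 + 1920 + 35840 = 37825.
Step 2: q^n = 5^16 = 152587890625.
Step 3: Hamming bound ⌊q^n / V_q(n,t)⌋ = ⌊152587890625/37825⌋ = 4034048.
Step 4: Compare |C| = 7769303 to 4034048: violated.
The claimed |C| lies above the Hamming bound, so no 5-ary code of length 16 with d ≥ 7 can have 7769303 codewords.


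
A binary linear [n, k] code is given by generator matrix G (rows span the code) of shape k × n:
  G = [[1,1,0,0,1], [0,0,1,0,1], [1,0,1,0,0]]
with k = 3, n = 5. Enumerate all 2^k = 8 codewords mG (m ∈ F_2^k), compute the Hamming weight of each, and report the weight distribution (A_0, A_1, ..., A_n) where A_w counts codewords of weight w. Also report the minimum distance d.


Weight distribution: A_0 = 1, A_1 = 1, A_2 = 3, A_3 = 3. Minimum distance d = 1.

Enumerate all 2^3 = 8 messages m ∈ F_2^3.
For each, compute codeword c = mG in F_2^5, then tally its weight.
  m = 000 → c = 00000, weight = 0.
  m = 100 → c = 11001, weight = 3.
  m = 010 → c = 00101, weight = 2.
  m = 110 → c = 11100, weight = 3.
  m = 001 → c = 10100, weight = 2.
  m = 101 → c = 01101, weight = 3.
  m = 011 → c = 10001, weight = 2.
  m = 111 → c = 01000, weight = 1.
Tally weights:
  weight 0: 1 codewords.
  weight 1: 1 codewords.
  weight 2: 3 codewords.
  weight 3: 3 codewords.
Minimum distance d = smallest w > 0 with A_w > 0 = 1.
Sanity: Σ A_w = 8 = 2^3 = 8 ✓.


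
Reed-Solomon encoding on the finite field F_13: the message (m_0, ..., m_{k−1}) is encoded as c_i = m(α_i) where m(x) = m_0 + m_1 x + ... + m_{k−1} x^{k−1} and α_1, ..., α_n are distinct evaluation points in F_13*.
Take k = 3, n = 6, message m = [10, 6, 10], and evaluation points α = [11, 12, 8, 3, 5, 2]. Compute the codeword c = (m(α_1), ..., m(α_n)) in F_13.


c = [12, 1, 9, 1, 4, 10]

Message polynomial: m(x) = 10 + 6·x + 10·x^2 (mod 13).
For each evaluation point α_i, compute m(α_i) mod 13:
  α_1 = 11: Horner steps 10 → 12 → 12, so m(11) = 12.
  α_2 = 12: Horner steps 10 → 9 → 1, so m(12) = 1.
  α_3 = 8: Horner steps 10 → 8 → 9, so m(8) = 9.
  α_4 = 3: Horner steps 10 → 10 → 1, so m(3) = 1.
  α_5 = 5: Horner steps 10 → 4 → 4, so m(5) = 4.
  α_6 = 2: Horner steps 10 → 0 → 10, so m(2) = 10.
Codeword c = [12, 1, 9, 1, 4, 10] ∈ F_13^6.


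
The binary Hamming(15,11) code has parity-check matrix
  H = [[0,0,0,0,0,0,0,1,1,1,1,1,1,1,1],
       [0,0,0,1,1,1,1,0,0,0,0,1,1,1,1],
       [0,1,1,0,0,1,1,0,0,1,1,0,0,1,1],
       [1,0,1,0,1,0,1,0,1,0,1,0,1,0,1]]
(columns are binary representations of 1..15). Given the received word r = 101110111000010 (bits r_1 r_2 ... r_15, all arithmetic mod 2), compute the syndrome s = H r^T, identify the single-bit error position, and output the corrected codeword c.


s = (1, 0, 1, 1)^T, error position = 11, corrected codeword c = 101110111010010

Compute s = H r^T mod 2 one row at a time:
  s_1 = 1 + 1 + 0 + 0 + 0 + 0 + 1 + 0 = 3 ≡ 1 (mod 2).
  s_2 = 1 + 1 + 0 + 1 + 0 + 0 + 1 + 0 = 4 ≡ 0 (mod 2).
  s_3 = 0 + 1 + 0 + 1 + 0 + 0 + 1 + 0 = 3 ≡ 1 (mod 2).
  s_4 = 1 + 1 + 1 + 1 + 1 + 0 + 0 + 0 = 5 ≡ 1 (mod 2).
s = (1, 0, 1, 1)^T — this equals column 11 of H (binary 1011), so error is at position 11.
Correct: flip bit 11 of r = 101110111000010 to get c = 101110111010010.


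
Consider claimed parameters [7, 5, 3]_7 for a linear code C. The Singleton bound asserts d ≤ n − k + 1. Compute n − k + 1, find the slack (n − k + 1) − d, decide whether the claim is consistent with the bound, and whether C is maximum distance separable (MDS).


Singleton RHS = n − k + 1 = 3, slack = 0, bound satisfied, MDS.

Singleton bound: d ≤ n − k + 1.
Here n = 7, k = 5, so n − k + 1 = 3.
Given d = 3, check d ≤ 3: YES.
Slack = (n − k + 1) − d = 0.
The code is MDS (slack = 0).
Description: the claimed parameters are [7, 5, 3]_7; such a code would be MDS (meets Singleton bound).


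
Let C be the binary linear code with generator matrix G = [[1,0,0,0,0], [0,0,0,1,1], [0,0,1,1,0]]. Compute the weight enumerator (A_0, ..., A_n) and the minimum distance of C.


Weight distribution: A_0 = 1, A_1 = 1, A_2 = 3, A_3 = 3. Minimum distance d = 1.

Enumerate all 2^3 = 8 messages m ∈ F_2^3.
For each, compute codeword c = mG in F_2^5, then tally its weight.
  m = 000 → c = 00000, weight = 0.
  m = 100 → c = 10000, weight = 1.
  m = 010 → c = 00011, weight = 2.
  m = 110 → c = 10011, weight = 3.
  m = 001 → c = 00110, weight = 2.
  m = 101 → c = 10110, weight = 3.
  m = 011 → c = 00101, weight = 2.
  m = 111 → c = 10101, weight = 3.
Tally weights:
  weight 0: 1 codewords.
  weight 1: 1 codewords.
  weight 2: 3 codewords.
  weight 3: 3 codewords.
Minimum distance d = smallest w > 0 with A_w > 0 = 1.
Sanity: Σ A_w = 8 = 2^3 = 8 ✓.


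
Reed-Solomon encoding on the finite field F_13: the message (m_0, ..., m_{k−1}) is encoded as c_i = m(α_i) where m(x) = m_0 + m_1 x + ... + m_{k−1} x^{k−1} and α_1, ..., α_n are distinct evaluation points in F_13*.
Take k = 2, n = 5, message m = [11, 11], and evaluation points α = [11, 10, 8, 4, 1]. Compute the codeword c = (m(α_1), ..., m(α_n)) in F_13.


c = [2, 4, 8, 3, 9]

Message polynomial: m(x) = 11 + 11·x (mod 13).
For each evaluation point α_i, compute m(α_i) mod 13:
  α_1 = 11: Horner steps 11 → 2, so m(11) = 2.
  α_2 = 10: Horner steps 11 → 4, so m(10) = 4.
  α_3 = 8: Horner steps 11 → 8, so m(8) = 8.
  α_4 = 4: Horner steps 11 → 3, so m(4) = 3.
  α_5 = 1: Horner steps 11 → 9, so m(1) = 9.
Codeword c = [2, 4, 8, 3, 9] ∈ F_13^5.


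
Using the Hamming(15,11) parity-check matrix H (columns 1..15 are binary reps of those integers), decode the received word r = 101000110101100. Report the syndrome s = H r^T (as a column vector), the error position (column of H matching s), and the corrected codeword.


s = (0, 1, 1, 0)^T, error position = 6, corrected codeword c = 101001110101100

Compute s = H r^T mod 2 one row at a time:
  s_1 = 1 + 0 + 1 + 0 + 1 + 1 + 0 + 0 = 4 ≡ 0 (mod 2).
  s_2 = 0 + 0 + 0 + 1 + 1 + 1 + 0 + 0 = 3 ≡ 1 (mod 2).
  s_3 = 0 + 1 + 0 + 1 + 1 + 0 + 0 + 0 = 3 ≡ 1 (mod 2).
  s_4 = 1 + 1 + 0 + 1 + 0 + 0 + 1 + 0 = 4 ≡ 0 (mod 2).
s = (0, 1, 1, 0)^T — this equals column 6 of H (binary 0110), so error is at position 6.
Correct: flip bit 6 of r = 101000110101100 to get c = 101001110101100.


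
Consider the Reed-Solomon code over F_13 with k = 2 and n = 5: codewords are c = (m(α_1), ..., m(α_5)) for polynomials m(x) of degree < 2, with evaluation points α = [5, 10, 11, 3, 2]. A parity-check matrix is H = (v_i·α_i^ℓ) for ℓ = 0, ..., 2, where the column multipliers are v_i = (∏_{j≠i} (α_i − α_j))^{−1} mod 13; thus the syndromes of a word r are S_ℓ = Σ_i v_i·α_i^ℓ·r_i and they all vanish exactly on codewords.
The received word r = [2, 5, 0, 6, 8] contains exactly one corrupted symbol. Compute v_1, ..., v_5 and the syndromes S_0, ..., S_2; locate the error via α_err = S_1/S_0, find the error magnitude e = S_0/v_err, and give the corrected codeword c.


S = (12, 2, 9), error at position 3, error magnitude e = 10, c = [2, 5, 3, 6, 8].

Step 1: column multipliers v_i = (∏_{j≠i}(α_i − α_j))^{−1} mod 13.
  i = 1 (α = 5): (5−10)(5−11)(5−3)(5−2) = (−5)·(−6)·2·3 = 180 ≡ 11, so v_1 = 11^{−1} = 6 (mod 13).
  i = 2 (α = 10): (10−5)(10−11)(10−3)(10−2) = 5·(−1)·7·8 = −280 ≡ 6, so v_2 = 6^{−1} = 11 (mod 13).
  i = 3 (α = 11): (11−5)(11−10)(11−3)(11−2) = 6·1·8·9 = 432 ≡ 3, so v_3 = 3^{−1} = 9 (mod 13).
  i = 4 (α = 3): (3−5)(3−10)(3−11)(3−2) = (−2)·(−7)·(−8)·1 = −112 ≡ 5, so v_4 = 5^{−1} = 8 (mod 13).
  i = 5 (α = 2): (2−5)(2−10)(2−11)(2−3) = (−3)·(−8)·(−9)·(−1) = 216 ≡ 8, so v_5 = 8^{−1} = 5 (mod 13).
  v = [6, 11, 9, 8, 5].
Step 2: syndromes of r = [2, 5, 0, 6, 8] (all sums mod 13).
  S_0 = Σ v_i r_i = 6·2 + 11·5 + 9·0 + 8·6 + 5·8 = 155 ≡ 12.
  S_1 = Σ v_i α_i r_i = 6·5·2 + 11·10·5 + 9·11·0 + 8·3·6 + 5·2·8 = 834 ≡ 2.
  α_i^2 mod 13 = [12, 9, 4, 9, 4].
  S_2 = Σ v_i α_i^2 r_i = 6·12·2 + 11·9·5 + 9·4·0 + 8·9·6 + 5·4·8 = 1231 ≡ 9.
  S = (12, 2, 9) ≠ 0, so r is not a codeword (an error is present).
Step 3: locate the error. For a single error e at position i, S_ℓ = v_i·e·α_i^ℓ, so α_err = S_1/S_0.
  S_0^{−1} = 12^{−1} = 12 (mod 13), so α_err = 2·12 = 24 ≡ 11 = α_3. Error position i = 3.
  Consistency check: S_2/S_1 = 9·7 = 63 ≡ 11 = α_err ✓ (single-error assumption holds).
Step 4: error magnitude e = S_0/v_3 = S_0·∏_{j≠3}(α_3 − α_j) = 12·3 = 36 ≡ 10 (mod 13).
Step 5: correct position 3: c_3 = r_3 − e = 0 − 10 ≡ 3 (mod 13). Hence c = [2, 5, 3, 6, 8].
  Check: interpolating c through the α_i gives m(x) = 12 + 11·x (degree < 2) with m(α_i) = c_i for every i, so c is indeed a codeword.


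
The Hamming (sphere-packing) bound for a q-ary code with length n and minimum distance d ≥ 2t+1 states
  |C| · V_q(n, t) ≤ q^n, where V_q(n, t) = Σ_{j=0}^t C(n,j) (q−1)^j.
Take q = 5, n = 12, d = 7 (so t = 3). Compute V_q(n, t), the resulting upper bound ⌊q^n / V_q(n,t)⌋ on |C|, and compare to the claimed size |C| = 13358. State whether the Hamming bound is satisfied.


V_q(n, t) = 15185, q^n = 244140625, Hamming bound = 16077, |C| = 13358 ≤ bound (satisfied).

Step 1: Compute V_q(n, t) = Σ_{j=0}^3 C(n, j) (q−1)^j.
  j = 0: C(12,0)·(4)^0 = 1·1 = 1.
  j = 1: C(12,1)·(4)^1 = 12·4 = 48.
  j = 2: C(12,2)·(4)^2 = 66·16 = 1056.
  j = 3: C(12,3)·(4)^3 = 220·64 = 14080.
  V_q(n, t) = 1 + 48 + 1056 + 14080 = 15185.
Step 2: q^n = 5^12 = 244140625.
Step 3: Hamming bound ⌊q^n / V_q(n,t)⌋ = ⌊244140625/15185⌋ = 16077.
Step 4: Compare |C| = 13358 to 16077: satisfied.
The claimed |C| lies below the Hamming bound.


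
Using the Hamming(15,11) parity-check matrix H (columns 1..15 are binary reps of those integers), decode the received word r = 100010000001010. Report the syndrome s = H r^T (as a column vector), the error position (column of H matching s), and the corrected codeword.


s = (0, 1, 1, 0)^T, error position = 6, corrected codeword c = 100011000001010

Compute s = H r^T mod 2 one row at a time:
  s_1 = 0 + 0 + 0 + 0 + 1 + 0 + 1 + 0 = 2 ≡ 0 (mod 2).
  s_2 = 0 + 1 + 0 + 0 + 1 + 0 + 1 + 0 = 3 ≡ 1 (mod 2).
  s_3 = 0 + 0 + 0 + 0 + 0 + 0 + 1 + 0 = 1 ≡ 1 (mod 2).
  s_4 = 1 + 0 + 1 + 0 + 0 + 0 + 0 + 0 = 2 ≡ 0 (mod 2).
s = (0, 1, 1, 0)^T — this equals column 6 of H (binary 0110), so error is at position 6.
Correct: flip bit 6 of r = 100010000001010 to get c = 100011000001010.


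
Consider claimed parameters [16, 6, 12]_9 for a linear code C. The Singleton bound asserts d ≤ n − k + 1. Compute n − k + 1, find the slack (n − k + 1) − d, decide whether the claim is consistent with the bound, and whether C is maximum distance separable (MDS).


Singleton RHS = n − k + 1 = 11, slack = -1, bound violated (no such code; not MDS).

Singleton bound: d ≤ n − k + 1.
Here n = 16, k = 6, so n − k + 1 = 11.
Given d = 12, check d ≤ 11: NO.
Slack = (n − k + 1) − d = -1.
The slack is negative: d = 12 exceeds n − k + 1 = 11 by 1, so the Singleton bound is violated and no linear [16, 6, 12]_9 code can exist. In particular it is not MDS (MDS requires d = n − k + 1 exactly).
Description: the claimed parameters are [16, 6, 12]_9; such a code would be impossible (violates the Singleton bound).


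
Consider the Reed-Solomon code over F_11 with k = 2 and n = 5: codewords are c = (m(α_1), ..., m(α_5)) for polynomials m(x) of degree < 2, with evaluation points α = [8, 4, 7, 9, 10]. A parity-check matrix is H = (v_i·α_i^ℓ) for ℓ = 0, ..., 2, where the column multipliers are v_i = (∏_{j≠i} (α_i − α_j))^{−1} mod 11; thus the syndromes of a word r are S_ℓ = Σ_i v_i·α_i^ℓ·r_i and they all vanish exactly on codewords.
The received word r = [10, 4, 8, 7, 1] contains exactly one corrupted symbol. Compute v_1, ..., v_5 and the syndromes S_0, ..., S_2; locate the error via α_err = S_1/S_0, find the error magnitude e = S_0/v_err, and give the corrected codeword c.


S = (1, 8, 9), error at position 1, error magnitude e = 8, c = [2, 4, 8, 7, 1].

Step 1: column multipliers v_i = (∏_{j≠i}(α_i − α_j))^{−1} mod 11.
  i = 1 (α = 8): (8−4)(8−7)(8−9)(8−10) = 4·1·(−1)·(−2) = 8 ≡ 8, so v_1 = 8^{−1} = 7 (mod 11).
  i = 2 (α = 4): (4−8)(4−7)(4−9)(4−10) = (−4)·(−3)·(−5)·(−6) = 360 ≡ 8, so v_2 = 8^{−1} = 7 (mod 11).
  i = 3 (α = 7): (7−8)(7−4)(7−9)(7−10) = (−1)·3·(−2)·(−3) = −18 ≡ 4, so v_3 = 4^{−1} = 3 (mod 11).
  i = 4 (α = 9): (9−8)(9−4)(9−7)(9−10) = 1·5·2·(−1) = −10 ≡ 1, so v_4 = 1^{−1} = 1 (mod 11).
  i = 5 (α = 10): (10−8)(10−4)(10−7)(10−9) = 2·6·3·1 = 36 ≡ 3, so v_5 = 3^{−1} = 4 (mod 11).
  v = [7, 7, 3, 1, 4].
Step 2: syndromes of r = [10, 4, 8, 7, 1] (all sums mod 11).
  S_0 = Σ v_i r_i = 7·10 + 7·4 + 3·8 + 1·7 + 4·1 = 133 ≡ 1.
  S_1 = Σ v_i α_i r_i = 7·8·10 + 7·4·4 + 3·7·8 + 1·9·7 + 4·10·1 = 943 ≡ 8.
  α_i^2 mod 11 = [9, 5, 5, 4, 1].
  S_2 = Σ v_i α_i^2 r_i = 7·9·10 + 7·5·4 + 3·5·8 + 1·4·7 + 4·1·1 = 922 ≡ 9.
  S = (1, 8, 9) ≠ 0, so r is not a codeword (an error is present).
Step 3: locate the error. For a single error e at position i, S_ℓ = v_i·e·α_i^ℓ, so α_err = S_1/S_0.
  S_0^{−1} = 1^{−1} = 1 (mod 11), so α_err = 8·1 = 8 ≡ 8 = α_1. Error position i = 1.
  Consistency check: S_2/S_1 = 9·7 = 63 ≡ 8 = α_err ✓ (single-error assumption holds).
Step 4: error magnitude e = S_0/v_1 = S_0·∏_{j≠1}(α_1 − α_j) = 1·8 = 8 ≡ 8 (mod 11).
Step 5: correct position 1: c_1 = r_1 − e = 10 − 8 ≡ 2 (mod 11). Hence c = [2, 4, 8, 7, 1].
  Check: interpolating c through the α_i gives m(x) = 6 + 5·x (degree < 2) with m(α_i) = c_i for every i, so c is indeed a codeword.


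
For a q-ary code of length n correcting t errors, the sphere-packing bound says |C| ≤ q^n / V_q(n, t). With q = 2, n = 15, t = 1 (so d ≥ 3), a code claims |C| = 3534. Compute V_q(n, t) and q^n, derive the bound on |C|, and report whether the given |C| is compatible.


V_q(n, t) = 16, q^n = 32768, Hamming bound = 2048, |C| = 3534 > bound (violated).

Step 1: Compute V_q(n, t) = Σ_{j=0}^1 C(n, j) (q−1)^j.
  j = 0: C(15,0)·(1)^0 = 1·1 = 1.
  j = 1: C(15,1)·(1)^1 = 15·1 = 15.
  V_q(n, t) = 1 + 15 = 16.
Step 2: q^n = 2^15 = 32768.
Step 3: Hamming bound ⌊q^n / V_q(n,t)⌋ = ⌊32768/16⌋ = 2048.
Step 4: Compare |C| = 3534 to 2048: violated.
The claimed |C| lies above the Hamming bound, so no 2-ary code of length 15 with d ≥ 3 can have 3534 codewords.


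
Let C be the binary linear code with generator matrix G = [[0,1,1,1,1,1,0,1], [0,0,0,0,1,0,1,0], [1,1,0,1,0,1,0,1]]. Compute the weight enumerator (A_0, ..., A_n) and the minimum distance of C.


Weight distribution: A_0 = 1, A_2 = 1, A_3 = 2, A_5 = 1, A_6 = 2, A_7 = 1. Minimum distance d = 2.

Enumerate all 2^3 = 8 messages m ∈ F_2^3.
For each, compute codeword c = mG in F_2^8, then tally its weight.
  m = 000 → c = 00000000, weight = 0.
  m = 100 → c = 01111101, weight = 6.
  m = 010 → c = 00001010, weight = 2.
  m = 110 → c = 01110111, weight = 6.
  m = 001 → c = 11010101, weight = 5.
  m = 101 → c = 10101000, weight = 3.
  m = 011 → c = 11011111, weight = 7.
  m = 111 → c = 10100010, weight = 3.
Tally weights:
  weight 0: 1 codewords.
  weight 2: 1 codewords.
  weight 3: 2 codewords.
  weight 5: 1 codewords.
  weight 6: 2 codewords.
  weight 7: 1 codewords.
Minimum distance d = smallest w > 0 with A_w > 0 = 2.
Sanity: Σ A_w = 8 = 2^3 = 8 ✓.


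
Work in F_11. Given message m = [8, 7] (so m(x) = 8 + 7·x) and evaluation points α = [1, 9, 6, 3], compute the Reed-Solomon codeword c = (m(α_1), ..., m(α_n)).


c = [4, 5, 6, 7]

Message polynomial: m(x) = 8 + 7·x (mod 11).
For each evaluation point α_i, compute m(α_i) mod 11:
  α_1 = 1: Horner steps 7 → 4, so m(1) = 4.
  α_2 = 9: Horner steps 7 → 5, so m(9) = 5.
  α_3 = 6: Horner steps 7 → 6, so m(6) = 6.
  α_4 = 3: Horner steps 7 → 7, so m(3) = 7.
Codeword c = [4, 5, 6, 7] ∈ F_11^4.


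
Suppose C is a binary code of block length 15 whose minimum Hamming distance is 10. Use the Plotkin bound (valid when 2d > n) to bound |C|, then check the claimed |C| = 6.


Plotkin bound M ≤ 4; given |C| = 6 > bound (violated).

Check applicability: 2d = 20, n = 15.
2d − n = 5 > 0, so Plotkin applies.
Compute d/(2d−n) = 10/5 ≈ 2.0000.
⌊d/(2d−n)⌋ = 2.
Plotkin bound: M ≤ 2·2 = 4.
Given |C| = 6, check: VIOLATED.
This |C| is above the Plotkin bound, so no binary code with n = 15, d = 10 and 6 codewords exists.


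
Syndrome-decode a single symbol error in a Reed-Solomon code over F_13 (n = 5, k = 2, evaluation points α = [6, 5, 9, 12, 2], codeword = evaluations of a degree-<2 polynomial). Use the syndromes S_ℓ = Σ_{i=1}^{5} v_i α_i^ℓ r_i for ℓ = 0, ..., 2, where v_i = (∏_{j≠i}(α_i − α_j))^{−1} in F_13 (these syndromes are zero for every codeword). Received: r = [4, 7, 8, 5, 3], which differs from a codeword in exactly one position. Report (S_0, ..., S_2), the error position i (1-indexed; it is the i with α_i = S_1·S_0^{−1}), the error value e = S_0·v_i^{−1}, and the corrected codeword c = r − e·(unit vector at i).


S = (7, 6, 7), error at position 4, error magnitude e = 6, c = [4, 7, 8, 12, 3].

Step 1: column multipliers v_i = (∏_{j≠i}(α_i − α_j))^{−1} mod 13.
  i = 1 (α = 6): (6−5)(6−9)(6−12)(6−2) = 1·(−3)·(−6)·4 = 72 ≡ 7, so v_1 = 7^{−1} = 2 (mod 13).
  i = 2 (α = 5): (5−6)(5−9)(5−12)(5−2) = (−1)·(−4)·(−7)·3 = −84 ≡ 7, so v_2 = 7^{−1} = 2 (mod 13).
  i = 3 (α = 9): (9−6)(9−5)(9−12)(9−2) = 3·4·(−3)·7 = −252 ≡ 8, so v_3 = 8^{−1} = 5 (mod 13).
  i = 4 (α = 12): (12−6)(12−5)(12−9)(12−2) = 6·7·3·10 = 1260 ≡ 12, so v_4 = 12^{−1} = 12 (mod 13).
  i = 5 (α = 2): (2−6)(2−5)(2−9)(2−12) = (−4)·(−3)·(−7)·(−10) = 840 ≡ 8, so v_5 = 8^{−1} = 5 (mod 13).
  v = [2, 2, 5, 12, 5].
Step 2: syndromes of r = [4, 7, 8, 5, 3] (all sums mod 13).
  S_0 = Σ v_i r_i = 2·4 + 2·7 + 5·8 + 12·5 + 5·3 = 137 ≡ 7.
  S_1 = Σ v_i α_i r_i = 2·6·4 + 2·5·7 + 5·9·8 + 12·12·5 + 5·2·3 = 1228 ≡ 6.
  α_i^2 mod 13 = [10, 12, 3, 1, 4].
  S_2 = Σ v_i α_i^2 r_i = 2·10·4 + 2·12·7 + 5·3·8 + 12·1·5 + 5·4·3 = 488 ≡ 7.
  S = (7, 6, 7) ≠ 0, so r is not a codeword (an error is present).
Step 3: locate the error. For a single error e at position i, S_ℓ = v_i·e·α_i^ℓ, so α_err = S_1/S_0.
  S_0^{−1} = 7^{−1} = 2 (mod 13), so α_err = 6·2 = 12 ≡ 12 = α_4. Error position i = 4.
  Consistency check: S_2/S_1 = 7·11 = 77 ≡ 12 = α_err ✓ (single-error assumption holds).
Step 4: error magnitude e = S_0/v_4 = S_0·∏_{j≠4}(α_4 − α_j) = 7·12 = 84 ≡ 6 (mod 13).
Step 5: correct position 4: c_4 = r_4 − e = 5 − 6 ≡ 12 (mod 13). Hence c = [4, 7, 8, 12, 3].
  Check: interpolating c through the α_i gives m(x) = 9 + 10·x (degree < 2) with m(α_i) = c_i for every i, so c is indeed a codeword.


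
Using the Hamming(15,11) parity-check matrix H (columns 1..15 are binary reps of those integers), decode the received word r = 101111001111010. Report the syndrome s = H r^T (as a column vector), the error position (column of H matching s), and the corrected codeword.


s = (1, 1, 1, 1)^T, error position = 15, corrected codeword c = 101111001111011

Compute s = H r^T mod 2 one row at a time:
  s_1 = 0 + 1 + 1 + 1 + 1 + 0 + 1 + 0 = 5 ≡ 1 (mod 2).
  s_2 = 1 + 1 + 1 + 0 + 1 + 0 + 1 + 0 = 5 ≡ 1 (mod 2).
  s_3 = 0 + 1 + 1 + 0 + 1 + 1 + 1 + 0 = 5 ≡ 1 (mod 2).
  s_4 = 1 + 1 + 1 + 0 + 1 + 1 + 0 + 0 = 5 ≡ 1 (mod 2).
s = (1, 1, 1, 1)^T — this equals column 15 of H (binary 1111), so error is at position 15.
Correct: flip bit 15 of r = 101111001111010 to get c = 101111001111011.


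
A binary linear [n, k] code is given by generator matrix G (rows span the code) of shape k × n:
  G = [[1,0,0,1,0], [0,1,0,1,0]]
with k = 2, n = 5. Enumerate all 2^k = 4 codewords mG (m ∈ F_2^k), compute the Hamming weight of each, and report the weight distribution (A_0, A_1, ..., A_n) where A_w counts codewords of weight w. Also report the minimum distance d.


Weight distribution: A_0 = 1, A_2 = 3. Minimum distance d = 2.

Enumerate all 2^2 = 4 messages m ∈ F_2^2.
For each, compute codeword c = mG in F_2^5, then tally its weight.
  m = 00 → c = 00000, weight = 0.
  m = 10 → c = 10010, weight = 2.
  m = 01 → c = 01010, weight = 2.
  m = 11 → c = 11000, weight = 2.
Tally weights:
  weight 0: 1 codewords.
  weight 2: 3 codewords.
Minimum distance d = smallest w > 0 with A_w > 0 = 2.
Sanity: Σ A_w = 4 = 2^2 = 4 ✓.


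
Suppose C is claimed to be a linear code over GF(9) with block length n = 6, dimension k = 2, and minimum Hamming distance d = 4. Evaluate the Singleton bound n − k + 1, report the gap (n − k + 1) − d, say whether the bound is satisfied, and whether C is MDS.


Singleton RHS = n − k + 1 = 5, slack = 1, bound satisfied, not MDS.

Singleton bound: d ≤ n − k + 1.
Here n = 6, k = 2, so n − k + 1 = 5.
Given d = 4, check d ≤ 5: YES.
Slack = (n − k + 1) − d = 1.
The code is NOT MDS (slack = 1 > 0).
Description: the claimed parameters are [6, 2, 4]_9; such a code would be non-MDS.


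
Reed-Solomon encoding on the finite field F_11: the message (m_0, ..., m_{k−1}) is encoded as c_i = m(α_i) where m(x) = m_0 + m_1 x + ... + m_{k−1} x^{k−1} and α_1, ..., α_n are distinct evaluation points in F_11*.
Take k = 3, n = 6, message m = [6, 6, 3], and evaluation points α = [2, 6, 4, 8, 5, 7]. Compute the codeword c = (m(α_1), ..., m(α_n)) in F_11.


c = [8, 7, 1, 4, 1, 8]

Message polynomial: m(x) = 6 + 6·x + 3·x^2 (mod 11).
For each evaluation point α_i, compute m(α_i) mod 11:
  α_1 = 2: Horner steps 3 → 1 → 8, so m(2) = 8.
  α_2 = 6: Horner steps 3 → 2 → 7, so m(6) = 7.
  α_3 = 4: Horner steps 3 → 7 → 1, so m(4) = 1.
  α_4 = 8: Horner steps 3 → 8 → 4, so m(8) = 4.
  α_5 = 5: Horner steps 3 → 10 → 1, so m(5) = 1.
  α_6 = 7: Horner steps 3 → 5 → 8, so m(7) = 8.
Codeword c = [8, 7, 1, 4, 1, 8] ∈ F_11^6.


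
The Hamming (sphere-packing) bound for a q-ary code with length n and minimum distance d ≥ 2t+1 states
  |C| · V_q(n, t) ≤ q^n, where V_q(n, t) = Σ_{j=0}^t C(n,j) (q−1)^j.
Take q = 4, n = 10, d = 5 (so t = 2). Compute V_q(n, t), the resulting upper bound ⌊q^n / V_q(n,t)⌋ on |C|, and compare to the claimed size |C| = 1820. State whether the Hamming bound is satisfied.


V_q(n, t) = 436, q^n = 1048576, Hamming bound = 2404, |C| = 1820 ≤ bound (satisfied).

Step 1: Compute V_q(n, t) = Σ_{j=0}^2 C(n, j) (q−1)^j.
  j = 0: C(10,0)·(3)^0 = 1·1 = 1.
  j = 1: C(10,1)·(3)^1 = 10·3 = 30.
  j = 2: C(10,2)·(3)^2 = 45·9 = 405.
  V_q(n, t) = 1 + 30 + 405 = 436.
Step 2: q^n = 4^10 = 1048576.
Step 3: Hamming bound ⌊q^n / V_q(n,t)⌋ = ⌊1048576/436⌋ = 2404.
Step 4: Compare |C| = 1820 to 2404: satisfied.
The claimed |C| lies below the Hamming bound.


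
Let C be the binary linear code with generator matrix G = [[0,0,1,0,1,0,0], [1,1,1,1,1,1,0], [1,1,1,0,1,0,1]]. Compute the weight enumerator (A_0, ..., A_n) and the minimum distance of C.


Weight distribution: A_0 = 1, A_2 = 1, A_3 = 2, A_4 = 1, A_5 = 2, A_6 = 1. Minimum distance d = 2.

Enumerate all 2^3 = 8 messages m ∈ F_2^3.
For each, compute codeword c = mG in F_2^7, then tally its weight.
  m = 000 → c = 0000000, weight = 0.
  m = 100 → c = 0010100, weight = 2.
  m = 010 → c = 1111110, weight = 6.
  m = 110 → c = 1101010, weight = 4.
  m = 001 → c = 1110101, weight = 5.
  m = 101 → c = 1100001, weight = 3.
  m = 011 → c = 0001011, weight = 3.
  m = 111 → c = 0011111, weight = 5.
Tally weights:
  weight 0: 1 codewords.
  weight 2: 1 codewords.
  weight 3: 2 codewords.
  weight 4: 1 codewords.
  weight 5: 2 codewords.
  weight 6: 1 codewords.
Minimum distance d = smallest w > 0 with A_w > 0 = 2.
Sanity: Σ A_w = 8 = 2^3 = 8 ✓.
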